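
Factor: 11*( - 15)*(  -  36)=5940=2^2*3^3*5^1*11^1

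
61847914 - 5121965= 56725949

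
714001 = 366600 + 347401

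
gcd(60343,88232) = 1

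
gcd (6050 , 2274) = 2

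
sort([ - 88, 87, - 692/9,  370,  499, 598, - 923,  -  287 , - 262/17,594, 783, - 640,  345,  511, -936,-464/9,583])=[ - 936, - 923, - 640  , - 287, - 88, - 692/9,-464/9, - 262/17 , 87,345,  370,  499,511, 583, 594,  598, 783]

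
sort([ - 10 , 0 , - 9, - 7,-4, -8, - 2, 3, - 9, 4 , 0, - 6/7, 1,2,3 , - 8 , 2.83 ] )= [ - 10, - 9, - 9, - 8, - 8,-7,-4, - 2,-6/7, 0,0, 1,2,2.83,  3,3,4 ]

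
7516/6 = 3758/3 = 1252.67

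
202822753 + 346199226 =549021979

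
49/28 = 1+3/4  =  1.75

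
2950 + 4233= 7183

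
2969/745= 3 + 734/745=3.99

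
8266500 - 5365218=2901282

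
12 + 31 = 43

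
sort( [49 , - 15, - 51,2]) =[ -51,-15,  2, 49]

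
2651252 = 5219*508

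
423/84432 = 141/28144 =0.01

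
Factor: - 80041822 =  - 2^1 * 7^1 * 2011^1*2843^1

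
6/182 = 3/91 = 0.03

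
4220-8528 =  - 4308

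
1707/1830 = 569/610 = 0.93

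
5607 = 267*21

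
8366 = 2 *4183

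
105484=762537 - 657053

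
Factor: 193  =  193^1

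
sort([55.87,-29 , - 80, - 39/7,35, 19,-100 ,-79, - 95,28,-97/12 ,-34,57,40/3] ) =[-100, - 95, - 80, -79, - 34,- 29, - 97/12, - 39/7,40/3,19, 28, 35,55.87,57]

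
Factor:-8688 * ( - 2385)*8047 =166740921360 =2^4*3^3*5^1*13^1*53^1 * 181^1*619^1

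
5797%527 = 0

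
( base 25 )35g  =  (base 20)50G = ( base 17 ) 6GA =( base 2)11111100000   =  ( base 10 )2016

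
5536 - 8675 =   -  3139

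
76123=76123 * 1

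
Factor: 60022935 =3^2*5^1*7^1*89^1*2141^1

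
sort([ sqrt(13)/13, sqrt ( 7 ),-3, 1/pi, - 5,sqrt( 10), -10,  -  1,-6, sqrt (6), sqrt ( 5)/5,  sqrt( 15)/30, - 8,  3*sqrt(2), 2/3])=[ - 10,  -  8,  -  6,-5, - 3, - 1, sqrt( 15 )/30,sqrt( 13 ) /13,1/pi, sqrt(5 )/5, 2/3,sqrt(6), sqrt(7 ),sqrt(10 ),3 * sqrt(2 )] 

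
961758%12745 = 5883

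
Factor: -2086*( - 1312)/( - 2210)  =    -  2^5*5^( - 1 ) * 7^1 *13^( - 1 )*17^( - 1 )*41^1*149^1=- 1368416/1105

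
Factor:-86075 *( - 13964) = 1201951300= 2^2*5^2*11^1*313^1*3491^1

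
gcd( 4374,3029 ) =1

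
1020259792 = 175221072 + 845038720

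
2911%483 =13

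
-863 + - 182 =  - 1045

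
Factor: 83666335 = 5^1 * 16733267^1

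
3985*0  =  0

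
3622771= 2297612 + 1325159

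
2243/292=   2243/292 = 7.68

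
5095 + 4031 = 9126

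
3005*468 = 1406340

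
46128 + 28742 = 74870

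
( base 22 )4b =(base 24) 43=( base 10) 99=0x63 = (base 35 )2t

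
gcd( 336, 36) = 12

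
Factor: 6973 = 19^1 * 367^1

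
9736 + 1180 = 10916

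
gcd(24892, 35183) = 1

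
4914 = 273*18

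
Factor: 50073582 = 2^1 * 3^1*13^1*641969^1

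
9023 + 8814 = 17837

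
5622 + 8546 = 14168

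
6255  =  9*695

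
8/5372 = 2/1343=0.00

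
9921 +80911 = 90832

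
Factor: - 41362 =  - 2^1*20681^1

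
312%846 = 312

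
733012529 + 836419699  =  1569432228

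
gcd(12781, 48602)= 1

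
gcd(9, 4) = 1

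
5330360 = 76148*70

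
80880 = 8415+72465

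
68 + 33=101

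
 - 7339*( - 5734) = 42081826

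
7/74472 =7/74472 = 0.00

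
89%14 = 5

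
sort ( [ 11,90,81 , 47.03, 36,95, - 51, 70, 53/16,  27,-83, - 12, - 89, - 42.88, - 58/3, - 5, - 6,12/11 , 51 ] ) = [ - 89, - 83, - 51,  -  42.88, - 58/3, - 12, - 6, - 5, 12/11, 53/16,11 , 27,36,47.03,51, 70,81, 90,95] 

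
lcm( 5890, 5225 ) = 323950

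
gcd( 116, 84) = 4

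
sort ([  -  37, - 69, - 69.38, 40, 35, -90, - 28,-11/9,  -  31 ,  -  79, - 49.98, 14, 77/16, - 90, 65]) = [ - 90 , -90, - 79, - 69.38, - 69,-49.98, -37,  -  31 ,  -  28, - 11/9,  77/16, 14,35,  40, 65 ]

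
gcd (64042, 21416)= 2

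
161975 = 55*2945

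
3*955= 2865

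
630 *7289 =4592070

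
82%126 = 82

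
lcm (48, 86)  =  2064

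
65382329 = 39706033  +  25676296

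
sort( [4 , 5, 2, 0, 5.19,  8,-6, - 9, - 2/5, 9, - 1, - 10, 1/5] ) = [ - 10, - 9, - 6, - 1, - 2/5, 0,  1/5 , 2,4, 5 , 5.19 , 8,9] 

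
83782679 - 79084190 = 4698489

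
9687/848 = 9687/848=11.42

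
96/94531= 96/94531  =  0.00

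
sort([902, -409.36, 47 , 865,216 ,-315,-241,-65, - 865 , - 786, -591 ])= [ - 865, - 786 , - 591,-409.36, - 315,  -  241,-65, 47, 216,865,902]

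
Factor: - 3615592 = - 2^3*31^1 * 61^1 * 239^1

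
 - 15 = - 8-7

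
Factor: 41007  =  3^1*13669^1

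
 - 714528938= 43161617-757690555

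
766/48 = 15 + 23/24 = 15.96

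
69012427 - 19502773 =49509654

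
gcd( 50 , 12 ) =2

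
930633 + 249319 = 1179952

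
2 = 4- 2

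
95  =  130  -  35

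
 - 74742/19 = -74742/19 = - 3933.79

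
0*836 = 0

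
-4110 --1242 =-2868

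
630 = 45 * 14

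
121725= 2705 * 45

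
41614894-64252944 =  - 22638050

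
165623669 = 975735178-810111509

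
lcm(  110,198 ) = 990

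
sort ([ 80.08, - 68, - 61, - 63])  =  [ - 68,  -  63 ,  -  61, 80.08]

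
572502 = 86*6657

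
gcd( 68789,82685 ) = 1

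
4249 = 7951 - 3702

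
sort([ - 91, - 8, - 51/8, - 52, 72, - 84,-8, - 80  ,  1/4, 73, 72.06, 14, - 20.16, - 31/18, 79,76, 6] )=[ - 91, - 84,  -  80,-52, - 20.16, - 8  , - 8, - 51/8, - 31/18, 1/4 , 6, 14,72,72.06, 73, 76, 79]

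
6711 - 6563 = 148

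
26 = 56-30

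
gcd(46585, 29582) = 7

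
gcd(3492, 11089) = 1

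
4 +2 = 6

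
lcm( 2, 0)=0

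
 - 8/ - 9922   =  4/4961 = 0.00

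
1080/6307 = 1080/6307 = 0.17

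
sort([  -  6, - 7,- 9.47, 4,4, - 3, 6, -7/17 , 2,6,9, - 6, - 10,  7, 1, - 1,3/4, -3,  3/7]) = [ - 10, - 9.47, - 7, - 6, - 6, - 3, - 3, - 1, - 7/17,  3/7,3/4, 1,2,  4, 4 , 6,  6,  7,  9]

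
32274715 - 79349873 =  - 47075158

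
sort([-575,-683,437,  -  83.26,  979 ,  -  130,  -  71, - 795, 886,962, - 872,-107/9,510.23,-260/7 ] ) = [  -  872, - 795, - 683, - 575,-130, - 83.26,-71 , - 260/7,-107/9,437, 510.23,886,962, 979]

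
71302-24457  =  46845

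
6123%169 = 39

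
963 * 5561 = 5355243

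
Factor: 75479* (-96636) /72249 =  - 2^2*8053^1*24083^(-1 )*75479^1 = - 2431329548/24083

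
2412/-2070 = -134/115 = - 1.17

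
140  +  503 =643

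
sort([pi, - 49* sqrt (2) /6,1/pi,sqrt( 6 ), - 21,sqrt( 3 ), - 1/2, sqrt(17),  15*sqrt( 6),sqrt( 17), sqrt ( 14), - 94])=[  -  94,-21, - 49*sqrt ( 2)/6, -1/2,1/pi,sqrt(3), sqrt(6 ) , pi,sqrt(14), sqrt(17)  ,  sqrt( 17), 15 * sqrt(6)]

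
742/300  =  2+71/150 =2.47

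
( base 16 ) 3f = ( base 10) 63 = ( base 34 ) 1t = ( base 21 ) 30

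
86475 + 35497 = 121972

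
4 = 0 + 4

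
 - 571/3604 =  - 571/3604  =  - 0.16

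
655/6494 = 655/6494 =0.10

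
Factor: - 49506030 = - 2^1*3^2*5^1 * 7^1*179^1 * 439^1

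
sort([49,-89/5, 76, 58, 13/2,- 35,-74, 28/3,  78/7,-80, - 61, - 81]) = [-81,-80 ,-74,  -  61, -35, - 89/5, 13/2,  28/3,78/7, 49,58,76] 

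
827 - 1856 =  - 1029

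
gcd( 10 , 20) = 10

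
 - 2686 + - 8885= - 11571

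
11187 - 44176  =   - 32989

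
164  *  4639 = 760796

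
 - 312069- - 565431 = 253362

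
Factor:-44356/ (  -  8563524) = 11089/2140881  =  3^( - 1)*13^1*853^1 * 713627^( - 1 )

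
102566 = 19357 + 83209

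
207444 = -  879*(-236)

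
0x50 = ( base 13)62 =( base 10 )80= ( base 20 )40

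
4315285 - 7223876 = -2908591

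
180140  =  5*36028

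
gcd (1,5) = 1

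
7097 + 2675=9772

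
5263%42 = 13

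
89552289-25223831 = 64328458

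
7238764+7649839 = 14888603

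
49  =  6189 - 6140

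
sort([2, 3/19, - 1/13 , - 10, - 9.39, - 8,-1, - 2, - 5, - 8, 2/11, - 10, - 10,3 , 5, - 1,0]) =[- 10, - 10, - 10,-9.39, - 8, - 8, - 5,-2 , - 1, - 1, - 1/13,0,3/19,2/11,2, 3,  5 ] 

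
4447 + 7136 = 11583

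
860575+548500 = 1409075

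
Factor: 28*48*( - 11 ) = - 14784   =  - 2^6*3^1*7^1*11^1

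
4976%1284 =1124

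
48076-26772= 21304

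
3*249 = 747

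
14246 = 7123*2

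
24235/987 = 24 + 547/987 = 24.55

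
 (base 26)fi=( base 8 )630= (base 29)E2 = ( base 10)408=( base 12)2A0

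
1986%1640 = 346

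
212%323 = 212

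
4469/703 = 4469/703 =6.36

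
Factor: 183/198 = 61/66 = 2^ ( - 1 ) * 3^( - 1 ) * 11^( - 1 )*61^1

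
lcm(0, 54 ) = 0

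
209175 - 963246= -754071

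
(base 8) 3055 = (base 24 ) 2HL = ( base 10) 1581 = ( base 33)1EU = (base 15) 706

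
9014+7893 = 16907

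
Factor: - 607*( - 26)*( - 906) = -2^2*3^1*13^1*151^1 * 607^1 = - 14298492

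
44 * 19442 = 855448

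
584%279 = 26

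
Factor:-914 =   -  2^1*457^1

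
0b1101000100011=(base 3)100011211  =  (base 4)1220203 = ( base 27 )94M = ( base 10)6691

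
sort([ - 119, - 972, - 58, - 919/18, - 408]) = [-972, - 408,-119, - 58,-919/18 ] 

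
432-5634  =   - 5202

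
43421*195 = 8467095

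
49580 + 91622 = 141202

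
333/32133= 111/10711 =0.01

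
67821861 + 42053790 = 109875651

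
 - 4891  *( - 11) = 53801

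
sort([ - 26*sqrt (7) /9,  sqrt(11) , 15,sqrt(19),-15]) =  [ -15, - 26*sqrt(7) /9,sqrt(11),sqrt(19),  15]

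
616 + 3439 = 4055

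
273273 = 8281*33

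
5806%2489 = 828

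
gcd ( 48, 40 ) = 8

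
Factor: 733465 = 5^1*17^1*8629^1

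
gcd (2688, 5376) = 2688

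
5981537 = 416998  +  5564539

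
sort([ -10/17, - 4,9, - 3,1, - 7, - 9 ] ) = [ - 9, - 7,-4,  -  3,-10/17 , 1,9 ]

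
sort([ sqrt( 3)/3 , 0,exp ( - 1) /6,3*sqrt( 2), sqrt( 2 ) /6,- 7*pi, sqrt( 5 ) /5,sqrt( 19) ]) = [ - 7*pi,  0,exp(-1)/6 , sqrt(2)/6,sqrt(5)/5, sqrt( 3 ) /3, 3*sqrt( 2 ),sqrt( 19) ]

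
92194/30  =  46097/15 = 3073.13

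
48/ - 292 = -1+61/73 =- 0.16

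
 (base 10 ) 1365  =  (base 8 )2525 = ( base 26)20d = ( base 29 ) 1I2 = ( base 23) 2D8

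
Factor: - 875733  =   - 3^1 * 83^1*3517^1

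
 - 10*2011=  - 20110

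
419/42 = 419/42=9.98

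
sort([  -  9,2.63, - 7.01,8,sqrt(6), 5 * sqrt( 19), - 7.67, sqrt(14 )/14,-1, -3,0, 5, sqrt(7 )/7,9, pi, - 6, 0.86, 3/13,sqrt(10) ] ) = [-9, - 7.67,-7.01, - 6,-3, - 1,0,3/13,sqrt( 14 ) /14,sqrt(7 ) /7, 0.86,sqrt( 6 ), 2.63,  pi, sqrt(10 ) , 5, 8,9,5*sqrt( 19) ] 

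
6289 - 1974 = 4315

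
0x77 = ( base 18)6B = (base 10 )119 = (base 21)5e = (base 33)3K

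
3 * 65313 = 195939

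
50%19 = 12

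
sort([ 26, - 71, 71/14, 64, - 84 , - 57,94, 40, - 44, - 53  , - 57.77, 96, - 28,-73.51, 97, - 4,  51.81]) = [ - 84,-73.51, - 71, - 57.77, - 57, - 53, - 44, - 28, - 4, 71/14, 26,  40, 51.81, 64,94, 96, 97]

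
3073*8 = 24584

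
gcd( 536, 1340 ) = 268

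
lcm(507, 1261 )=49179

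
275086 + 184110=459196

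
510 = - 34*( - 15 )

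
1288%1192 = 96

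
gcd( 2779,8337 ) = 2779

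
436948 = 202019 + 234929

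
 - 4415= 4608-9023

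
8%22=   8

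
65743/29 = 2267= 2267.00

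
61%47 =14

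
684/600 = 1 + 7/50= 1.14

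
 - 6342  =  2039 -8381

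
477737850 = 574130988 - 96393138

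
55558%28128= 27430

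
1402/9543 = 1402/9543 = 0.15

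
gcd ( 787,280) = 1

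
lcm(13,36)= 468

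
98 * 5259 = 515382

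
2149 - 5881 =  - 3732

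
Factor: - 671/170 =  - 2^( - 1)*5^(- 1)*11^1 * 17^(  -  1) * 61^1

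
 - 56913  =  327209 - 384122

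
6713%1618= 241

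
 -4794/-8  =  2397/4 = 599.25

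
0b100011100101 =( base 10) 2277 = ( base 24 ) 3ml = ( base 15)a1c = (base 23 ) 470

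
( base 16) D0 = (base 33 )6A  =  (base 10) 208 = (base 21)9j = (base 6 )544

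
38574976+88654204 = 127229180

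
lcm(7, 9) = 63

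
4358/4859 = 4358/4859 = 0.90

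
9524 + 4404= 13928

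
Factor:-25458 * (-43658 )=1111445364 = 2^2*3^1*83^1*263^1* 4243^1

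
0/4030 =0 = 0.00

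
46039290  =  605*76098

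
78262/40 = 1956 + 11/20 = 1956.55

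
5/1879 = 5/1879 = 0.00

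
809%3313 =809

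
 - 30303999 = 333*( - 91003 )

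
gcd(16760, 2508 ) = 4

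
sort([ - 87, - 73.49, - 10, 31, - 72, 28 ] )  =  [- 87, - 73.49, - 72, - 10, 28,31]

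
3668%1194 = 86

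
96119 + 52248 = 148367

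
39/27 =1 + 4/9  =  1.44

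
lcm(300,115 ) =6900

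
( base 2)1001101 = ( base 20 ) 3H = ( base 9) 85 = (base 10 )77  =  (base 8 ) 115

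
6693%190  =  43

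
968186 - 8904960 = -7936774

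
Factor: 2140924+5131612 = 7272536= 2^3 * 401^1*2267^1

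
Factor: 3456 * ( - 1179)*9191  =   - 2^7* 3^5*7^1 * 13^1*101^1*131^1 = - 37449869184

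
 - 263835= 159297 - 423132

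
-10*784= - 7840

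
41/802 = 41/802 = 0.05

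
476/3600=119/900 = 0.13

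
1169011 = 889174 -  - 279837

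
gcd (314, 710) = 2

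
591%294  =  3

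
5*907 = 4535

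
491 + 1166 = 1657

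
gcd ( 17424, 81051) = 3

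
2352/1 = 2352 = 2352.00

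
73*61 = 4453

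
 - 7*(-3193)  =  22351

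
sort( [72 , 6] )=[6, 72] 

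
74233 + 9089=83322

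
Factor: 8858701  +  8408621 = 2^1*3^1*2877887^1 = 17267322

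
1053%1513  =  1053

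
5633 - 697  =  4936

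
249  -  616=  - 367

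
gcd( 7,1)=1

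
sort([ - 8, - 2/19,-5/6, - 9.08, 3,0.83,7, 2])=[ - 9.08,-8, - 5/6, - 2/19,0.83,2, 3,7] 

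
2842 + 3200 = 6042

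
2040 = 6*340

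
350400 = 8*43800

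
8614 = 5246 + 3368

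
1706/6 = 853/3 = 284.33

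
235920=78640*3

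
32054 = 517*62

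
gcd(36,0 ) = 36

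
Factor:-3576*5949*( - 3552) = 2^8*3^4 * 37^1*149^1*661^1 = 75563912448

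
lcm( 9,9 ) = 9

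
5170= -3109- - 8279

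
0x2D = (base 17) 2B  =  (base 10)45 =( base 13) 36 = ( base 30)1f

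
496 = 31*16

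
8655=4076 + 4579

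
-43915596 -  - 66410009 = 22494413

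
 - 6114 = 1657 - 7771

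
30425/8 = 30425/8 = 3803.12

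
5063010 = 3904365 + 1158645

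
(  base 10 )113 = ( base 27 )45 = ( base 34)3B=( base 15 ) 78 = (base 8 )161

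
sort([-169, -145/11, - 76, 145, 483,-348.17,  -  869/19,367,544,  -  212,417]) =[-348.17 , - 212, - 169,-76,-869/19,-145/11, 145, 367, 417,483, 544]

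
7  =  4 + 3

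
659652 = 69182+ 590470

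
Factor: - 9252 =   -  2^2*3^2 * 257^1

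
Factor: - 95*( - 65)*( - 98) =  - 2^1*5^2*7^2*13^1*19^1 = -605150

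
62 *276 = 17112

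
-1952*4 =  - 7808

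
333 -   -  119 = 452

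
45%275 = 45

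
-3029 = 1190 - 4219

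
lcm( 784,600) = 58800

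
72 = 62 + 10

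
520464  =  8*65058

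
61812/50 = 1236 + 6/25 = 1236.24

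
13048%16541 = 13048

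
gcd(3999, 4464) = 93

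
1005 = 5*201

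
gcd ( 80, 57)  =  1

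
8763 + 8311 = 17074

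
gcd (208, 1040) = 208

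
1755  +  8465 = 10220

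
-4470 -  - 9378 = 4908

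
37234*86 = 3202124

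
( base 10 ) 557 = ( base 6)2325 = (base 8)1055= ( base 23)115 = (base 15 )272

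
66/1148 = 33/574 = 0.06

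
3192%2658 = 534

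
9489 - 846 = 8643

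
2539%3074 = 2539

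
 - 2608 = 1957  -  4565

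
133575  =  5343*25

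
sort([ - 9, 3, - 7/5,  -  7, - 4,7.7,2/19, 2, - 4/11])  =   [ - 9, -7, - 4, - 7/5, - 4/11, 2/19,2,3,7.7 ] 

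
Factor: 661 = 661^1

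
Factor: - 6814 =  - 2^1 * 3407^1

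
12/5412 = 1/451 = 0.00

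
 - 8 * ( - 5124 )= 40992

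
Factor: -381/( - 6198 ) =127/2066 = 2^(  -  1)*127^1*1033^( - 1 )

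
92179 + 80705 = 172884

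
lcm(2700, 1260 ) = 18900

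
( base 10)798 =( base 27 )12f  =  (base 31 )PN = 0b1100011110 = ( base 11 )666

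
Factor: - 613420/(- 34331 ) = 2^2*5^1*11^(  -  1) * 3121^( - 1)*30671^1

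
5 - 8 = -3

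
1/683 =1/683 = 0.00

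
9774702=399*24498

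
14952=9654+5298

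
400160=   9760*41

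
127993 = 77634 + 50359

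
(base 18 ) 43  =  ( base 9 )83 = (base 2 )1001011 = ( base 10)75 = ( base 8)113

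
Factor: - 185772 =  - 2^2* 3^1*113^1*  137^1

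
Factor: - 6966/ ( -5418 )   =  9/7 = 3^2*7^( - 1)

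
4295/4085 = 1+42/817 = 1.05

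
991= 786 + 205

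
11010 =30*367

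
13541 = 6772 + 6769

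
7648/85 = 7648/85=89.98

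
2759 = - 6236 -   -  8995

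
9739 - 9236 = 503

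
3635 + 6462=10097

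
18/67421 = 18/67421 =0.00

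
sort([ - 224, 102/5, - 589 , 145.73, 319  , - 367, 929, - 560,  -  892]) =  [-892, - 589, - 560, - 367, - 224, 102/5, 145.73, 319, 929 ]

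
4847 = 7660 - 2813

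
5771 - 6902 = - 1131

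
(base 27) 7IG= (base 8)12745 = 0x15e5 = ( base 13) 2722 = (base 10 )5605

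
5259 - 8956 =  - 3697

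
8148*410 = 3340680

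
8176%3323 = 1530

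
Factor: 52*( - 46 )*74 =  - 177008 = - 2^4*13^1*23^1*37^1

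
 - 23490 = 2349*(-10 )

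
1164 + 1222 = 2386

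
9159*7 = 64113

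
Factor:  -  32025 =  - 3^1*5^2*7^1*61^1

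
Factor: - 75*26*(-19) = 37050 = 2^1 * 3^1*5^2 * 13^1*19^1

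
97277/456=213  +  149/456 = 213.33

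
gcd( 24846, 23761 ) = 1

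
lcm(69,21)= 483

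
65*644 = 41860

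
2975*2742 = 8157450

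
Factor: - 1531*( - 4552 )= 6969112 = 2^3*569^1*1531^1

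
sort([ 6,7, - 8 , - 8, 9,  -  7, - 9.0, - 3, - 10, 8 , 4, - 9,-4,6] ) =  [ - 10, - 9.0, - 9, - 8, - 8,-7,-4,  -  3,4,  6,6,  7,8  ,  9] 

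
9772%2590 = 2002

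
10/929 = 10/929 = 0.01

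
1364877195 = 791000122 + 573877073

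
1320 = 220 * 6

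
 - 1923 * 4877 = - 9378471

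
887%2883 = 887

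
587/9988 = 587/9988 = 0.06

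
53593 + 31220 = 84813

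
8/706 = 4/353 = 0.01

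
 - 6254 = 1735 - 7989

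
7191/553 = 13+2/553 = 13.00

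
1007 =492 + 515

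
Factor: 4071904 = 2^5*127247^1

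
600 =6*100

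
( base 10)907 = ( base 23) 1GA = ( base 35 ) PW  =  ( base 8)1613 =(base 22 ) 1J5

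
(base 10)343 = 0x157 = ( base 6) 1331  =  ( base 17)133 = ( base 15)17d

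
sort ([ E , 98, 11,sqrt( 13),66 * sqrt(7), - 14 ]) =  [ - 14, E,sqrt(13),11,98,66*sqrt (7 )]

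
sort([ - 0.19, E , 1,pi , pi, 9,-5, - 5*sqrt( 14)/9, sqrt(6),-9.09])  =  [ - 9.09 ,-5, - 5*sqrt( 14 ) /9,  -  0.19, 1,sqrt (6), E , pi,pi,9]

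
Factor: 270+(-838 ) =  - 568=- 2^3*71^1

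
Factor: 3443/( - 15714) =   -  2^(-1)*3^( - 4 )*11^1*97^( - 1)*313^1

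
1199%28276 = 1199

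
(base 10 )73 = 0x49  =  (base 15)4D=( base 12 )61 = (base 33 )27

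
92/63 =92/63 = 1.46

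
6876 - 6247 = 629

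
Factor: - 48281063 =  - 48281063^1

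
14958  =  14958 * 1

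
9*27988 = 251892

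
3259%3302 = 3259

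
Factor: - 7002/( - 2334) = 3 = 3^1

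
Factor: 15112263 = 3^1 * 103^1*48907^1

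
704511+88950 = 793461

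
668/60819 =668/60819 = 0.01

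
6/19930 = 3/9965 = 0.00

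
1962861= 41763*47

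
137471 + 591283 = 728754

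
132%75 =57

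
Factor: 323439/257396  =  2^(-2)*3^1*131^1 * 229^( - 1 )*281^( - 1)*823^1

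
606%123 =114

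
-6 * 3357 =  - 20142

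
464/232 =2 = 2.00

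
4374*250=1093500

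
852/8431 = 852/8431= 0.10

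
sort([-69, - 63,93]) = [-69,- 63,93 ] 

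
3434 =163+3271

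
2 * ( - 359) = - 718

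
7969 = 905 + 7064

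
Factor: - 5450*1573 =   -  8572850 = -  2^1*5^2*11^2*13^1*109^1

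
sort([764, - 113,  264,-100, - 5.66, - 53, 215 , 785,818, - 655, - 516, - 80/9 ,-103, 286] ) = [ - 655, - 516, - 113 , - 103, - 100, -53, -80/9, - 5.66, 215, 264,286, 764,  785,818]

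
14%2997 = 14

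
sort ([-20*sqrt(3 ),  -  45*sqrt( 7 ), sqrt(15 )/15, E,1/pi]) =[ - 45 * sqrt(7), - 20*sqrt(3),sqrt( 15 )/15,1/pi, E]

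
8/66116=2/16529=0.00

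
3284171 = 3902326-618155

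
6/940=3/470 = 0.01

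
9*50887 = 457983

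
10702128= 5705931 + 4996197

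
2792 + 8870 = 11662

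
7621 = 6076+1545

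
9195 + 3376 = 12571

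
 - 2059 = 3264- 5323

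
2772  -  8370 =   -  5598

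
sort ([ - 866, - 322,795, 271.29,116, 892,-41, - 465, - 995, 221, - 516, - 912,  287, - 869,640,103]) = [ - 995, - 912, - 869, - 866, - 516, - 465, -322, - 41, 103,  116 , 221,271.29, 287,640,795, 892 ] 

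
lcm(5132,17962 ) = 35924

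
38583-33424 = 5159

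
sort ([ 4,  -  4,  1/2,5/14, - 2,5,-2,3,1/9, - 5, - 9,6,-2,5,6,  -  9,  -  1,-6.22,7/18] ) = [-9, - 9, - 6.22,- 5, -4, - 2,-2, - 2, - 1 , 1/9, 5/14,7/18,1/2, 3,4, 5, 5,6 , 6] 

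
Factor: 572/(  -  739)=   -  2^2*11^1*13^1*  739^(-1)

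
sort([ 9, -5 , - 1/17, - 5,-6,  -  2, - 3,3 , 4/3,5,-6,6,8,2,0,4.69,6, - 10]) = [ - 10,-6,-6, - 5,-5 ,  -  3, - 2, - 1/17,0,4/3, 2,3 , 4.69,5,6,6, 8,9]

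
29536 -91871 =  - 62335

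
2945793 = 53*55581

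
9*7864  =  70776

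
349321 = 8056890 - 7707569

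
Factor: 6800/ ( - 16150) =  - 8/19 = - 2^3*19^( - 1 ) 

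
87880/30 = 8788/3= 2929.33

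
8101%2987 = 2127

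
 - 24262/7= - 3466 = - 3466.00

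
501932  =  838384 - 336452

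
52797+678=53475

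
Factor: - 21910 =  - 2^1*5^1 * 7^1 * 313^1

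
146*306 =44676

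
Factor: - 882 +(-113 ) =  - 5^1*199^1 = - 995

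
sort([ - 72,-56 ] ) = [ - 72,-56]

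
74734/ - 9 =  - 74734/9=- 8303.78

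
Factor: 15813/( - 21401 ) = - 3^2*7^1*251^1*21401^( - 1 )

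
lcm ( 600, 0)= 0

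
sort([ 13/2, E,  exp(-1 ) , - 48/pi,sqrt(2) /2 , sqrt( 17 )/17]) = [ - 48/pi,  sqrt(17) /17,exp(-1) , sqrt(2 )/2, E, 13/2]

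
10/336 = 5/168  =  0.03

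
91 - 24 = 67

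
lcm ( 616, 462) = 1848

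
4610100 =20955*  220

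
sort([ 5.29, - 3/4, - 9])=[  -  9, - 3/4 , 5.29 ] 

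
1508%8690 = 1508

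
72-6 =66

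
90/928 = 45/464 = 0.10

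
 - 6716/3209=-6716/3209 = -2.09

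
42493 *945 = 40155885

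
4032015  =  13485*299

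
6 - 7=-1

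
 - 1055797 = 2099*( - 503 ) 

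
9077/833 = 9077/833 = 10.90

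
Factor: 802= 2^1 * 401^1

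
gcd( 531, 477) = 9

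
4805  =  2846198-2841393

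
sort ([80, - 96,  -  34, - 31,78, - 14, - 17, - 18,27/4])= [ - 96, - 34, - 31,-18,  -  17, - 14,27/4, 78,80]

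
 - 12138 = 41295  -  53433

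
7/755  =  7/755= 0.01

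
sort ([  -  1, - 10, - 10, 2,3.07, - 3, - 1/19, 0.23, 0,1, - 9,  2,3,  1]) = [ - 10, - 10 , - 9, - 3, - 1, - 1/19,0,0.23,1, 1,2,  2,3,3.07]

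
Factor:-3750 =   -  2^1*3^1 * 5^4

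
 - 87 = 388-475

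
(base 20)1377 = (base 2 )10010010000011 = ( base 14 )3599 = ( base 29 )b39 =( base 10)9347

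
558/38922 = 93/6487= 0.01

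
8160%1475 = 785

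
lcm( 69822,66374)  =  5376294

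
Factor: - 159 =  - 3^1*53^1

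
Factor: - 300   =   - 2^2*3^1*5^2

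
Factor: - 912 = -2^4 *3^1 * 19^1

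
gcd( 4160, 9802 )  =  26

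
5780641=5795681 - 15040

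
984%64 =24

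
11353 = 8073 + 3280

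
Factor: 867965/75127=5^1 * 7^1 *13^( - 1 )*5779^( - 1 )*24799^1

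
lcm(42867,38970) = 428670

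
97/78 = 1+19/78 = 1.24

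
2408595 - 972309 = 1436286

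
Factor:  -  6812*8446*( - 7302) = 420114377904 = 2^4*3^1*13^1*41^1*103^1*131^1*1217^1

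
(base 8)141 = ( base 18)57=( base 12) 81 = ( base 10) 97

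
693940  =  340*2041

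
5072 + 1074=6146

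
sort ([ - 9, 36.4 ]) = [ - 9 , 36.4 ]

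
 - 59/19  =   - 59/19=- 3.11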